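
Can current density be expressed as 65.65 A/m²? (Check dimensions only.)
Yes

current density has SI base units: A / m^2
A/m² reduces to the same SI base units, so it is a valid unit for current density.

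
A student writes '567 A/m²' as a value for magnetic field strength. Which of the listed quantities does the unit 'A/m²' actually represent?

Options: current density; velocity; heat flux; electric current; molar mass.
current density

magnetic field strength should have units dimensionally equivalent to A / m (e.g. A/m).
The given unit 'A/m²' reduces to A / m^2. Of the listed options, that is the dimensionality of current density.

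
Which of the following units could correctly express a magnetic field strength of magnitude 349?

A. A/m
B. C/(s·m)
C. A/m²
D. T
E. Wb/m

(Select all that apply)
A, B

magnetic field strength has SI base units: A / m

Checking each option against A / m:
  A. A/m: ✓ matches
  B. C/(s·m): ✓ matches
  C. A/m²: ✗ does not match
  D. T: ✗ does not match
  E. Wb/m: ✗ does not match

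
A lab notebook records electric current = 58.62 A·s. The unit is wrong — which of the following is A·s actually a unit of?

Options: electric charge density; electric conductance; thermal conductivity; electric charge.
electric charge

electric current should have units dimensionally equivalent to A (e.g. A).
The given unit 'A·s' reduces to A * s. Of the listed options, that is the dimensionality of electric charge.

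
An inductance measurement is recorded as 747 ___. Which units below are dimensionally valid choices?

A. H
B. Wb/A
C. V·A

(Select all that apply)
A, B

inductance has SI base units: kg * m^2 / (A^2 * s^2)

Checking each option against kg * m^2 / (A^2 * s^2):
  A. H: ✓ matches
  B. Wb/A: ✓ matches
  C. V·A: ✗ does not match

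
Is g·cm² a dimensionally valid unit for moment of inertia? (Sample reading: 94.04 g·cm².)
Yes

moment of inertia has SI base units: kg * m^2
g·cm² reduces to the same SI base units, so it is a valid unit for moment of inertia.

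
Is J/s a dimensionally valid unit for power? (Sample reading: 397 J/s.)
Yes

power has SI base units: kg * m^2 / s^3
J/s reduces to the same SI base units, so it is a valid unit for power.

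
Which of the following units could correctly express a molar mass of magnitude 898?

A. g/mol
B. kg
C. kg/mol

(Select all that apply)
A, C

molar mass has SI base units: kg / mol

Checking each option against kg / mol:
  A. g/mol: ✓ matches
  B. kg: ✗ does not match
  C. kg/mol: ✓ matches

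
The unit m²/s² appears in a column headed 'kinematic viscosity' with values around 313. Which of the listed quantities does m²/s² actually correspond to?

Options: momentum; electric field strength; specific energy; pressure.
specific energy

kinematic viscosity should have units dimensionally equivalent to m^2 / s (e.g. m²/s).
The given unit 'm²/s²' reduces to m^2 / s^2. Of the listed options, that is the dimensionality of specific energy.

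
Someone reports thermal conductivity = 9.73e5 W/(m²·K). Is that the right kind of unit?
No

thermal conductivity has SI base units: kg * m / (s^3 * K)
W/(m²·K) does NOT reduce to kg * m / (s^3 * K); a valid unit for thermal conductivity would be e.g. W/(m·K).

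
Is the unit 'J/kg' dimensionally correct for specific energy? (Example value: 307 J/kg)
Yes

specific energy has SI base units: m^2 / s^2
J/kg reduces to the same SI base units, so it is a valid unit for specific energy.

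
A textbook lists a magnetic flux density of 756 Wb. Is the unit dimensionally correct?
No

magnetic flux density has SI base units: kg / (A * s^2)
Wb does NOT reduce to kg / (A * s^2); a valid unit for magnetic flux density would be e.g. T.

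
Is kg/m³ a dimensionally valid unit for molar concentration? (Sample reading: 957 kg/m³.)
No

molar concentration has SI base units: mol / m^3
kg/m³ does NOT reduce to mol / m^3; a valid unit for molar concentration would be e.g. mol/m³.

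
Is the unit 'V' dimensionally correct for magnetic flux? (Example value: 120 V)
No

magnetic flux has SI base units: kg * m^2 / (A * s^2)
V does NOT reduce to kg * m^2 / (A * s^2); a valid unit for magnetic flux would be e.g. Wb.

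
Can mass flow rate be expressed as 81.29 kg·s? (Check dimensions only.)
No

mass flow rate has SI base units: kg / s
kg·s does NOT reduce to kg / s; a valid unit for mass flow rate would be e.g. kg/s.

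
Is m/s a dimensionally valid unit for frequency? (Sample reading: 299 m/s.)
No

frequency has SI base units: 1 / s
m/s does NOT reduce to 1 / s; a valid unit for frequency would be e.g. Hz.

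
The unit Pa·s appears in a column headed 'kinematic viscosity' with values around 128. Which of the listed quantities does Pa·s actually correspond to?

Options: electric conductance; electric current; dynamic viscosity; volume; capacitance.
dynamic viscosity

kinematic viscosity should have units dimensionally equivalent to m^2 / s (e.g. m²/s).
The given unit 'Pa·s' reduces to kg / (m * s). Of the listed options, that is the dimensionality of dynamic viscosity.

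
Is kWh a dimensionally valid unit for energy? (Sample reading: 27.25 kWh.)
Yes

energy has SI base units: kg * m^2 / s^2
kWh reduces to the same SI base units, so it is a valid unit for energy.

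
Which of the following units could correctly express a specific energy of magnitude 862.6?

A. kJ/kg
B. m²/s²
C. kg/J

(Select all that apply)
A, B

specific energy has SI base units: m^2 / s^2

Checking each option against m^2 / s^2:
  A. kJ/kg: ✓ matches
  B. m²/s²: ✓ matches
  C. kg/J: ✗ does not match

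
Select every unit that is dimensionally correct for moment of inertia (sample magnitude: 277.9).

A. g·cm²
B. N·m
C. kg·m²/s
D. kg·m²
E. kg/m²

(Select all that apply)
A, D

moment of inertia has SI base units: kg * m^2

Checking each option against kg * m^2:
  A. g·cm²: ✓ matches
  B. N·m: ✗ does not match
  C. kg·m²/s: ✗ does not match
  D. kg·m²: ✓ matches
  E. kg/m²: ✗ does not match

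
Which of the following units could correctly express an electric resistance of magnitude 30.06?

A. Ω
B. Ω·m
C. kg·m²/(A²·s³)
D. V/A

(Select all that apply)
A, C, D

electric resistance has SI base units: kg * m^2 / (A^2 * s^3)

Checking each option against kg * m^2 / (A^2 * s^3):
  A. Ω: ✓ matches
  B. Ω·m: ✗ does not match
  C. kg·m²/(A²·s³): ✓ matches
  D. V/A: ✓ matches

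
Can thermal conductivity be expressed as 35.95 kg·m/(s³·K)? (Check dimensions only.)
Yes

thermal conductivity has SI base units: kg * m / (s^3 * K)
kg·m/(s³·K) reduces to the same SI base units, so it is a valid unit for thermal conductivity.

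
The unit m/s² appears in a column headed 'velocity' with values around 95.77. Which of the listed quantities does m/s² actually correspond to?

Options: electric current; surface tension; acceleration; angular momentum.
acceleration

velocity should have units dimensionally equivalent to m / s (e.g. m/s).
The given unit 'm/s²' reduces to m / s^2. Of the listed options, that is the dimensionality of acceleration.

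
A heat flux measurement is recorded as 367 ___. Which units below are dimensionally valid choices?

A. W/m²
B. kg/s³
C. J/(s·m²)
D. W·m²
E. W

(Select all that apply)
A, B, C

heat flux has SI base units: kg / s^3

Checking each option against kg / s^3:
  A. W/m²: ✓ matches
  B. kg/s³: ✓ matches
  C. J/(s·m²): ✓ matches
  D. W·m²: ✗ does not match
  E. W: ✗ does not match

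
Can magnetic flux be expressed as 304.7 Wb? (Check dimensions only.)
Yes

magnetic flux has SI base units: kg * m^2 / (A * s^2)
Wb reduces to the same SI base units, so it is a valid unit for magnetic flux.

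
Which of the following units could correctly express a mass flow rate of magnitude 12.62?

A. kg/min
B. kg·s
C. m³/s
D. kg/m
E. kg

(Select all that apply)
A

mass flow rate has SI base units: kg / s

Checking each option against kg / s:
  A. kg/min: ✓ matches
  B. kg·s: ✗ does not match
  C. m³/s: ✗ does not match
  D. kg/m: ✗ does not match
  E. kg: ✗ does not match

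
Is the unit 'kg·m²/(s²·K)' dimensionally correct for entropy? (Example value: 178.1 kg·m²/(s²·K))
Yes

entropy has SI base units: kg * m^2 / (s^2 * K)
kg·m²/(s²·K) reduces to the same SI base units, so it is a valid unit for entropy.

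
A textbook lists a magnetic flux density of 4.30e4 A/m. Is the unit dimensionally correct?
No

magnetic flux density has SI base units: kg / (A * s^2)
A/m does NOT reduce to kg / (A * s^2); a valid unit for magnetic flux density would be e.g. T.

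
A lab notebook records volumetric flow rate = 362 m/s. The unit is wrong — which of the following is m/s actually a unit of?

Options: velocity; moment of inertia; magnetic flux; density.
velocity

volumetric flow rate should have units dimensionally equivalent to m^3 / s (e.g. m³/s).
The given unit 'm/s' reduces to m / s. Of the listed options, that is the dimensionality of velocity.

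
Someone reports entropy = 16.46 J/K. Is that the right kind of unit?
Yes

entropy has SI base units: kg * m^2 / (s^2 * K)
J/K reduces to the same SI base units, so it is a valid unit for entropy.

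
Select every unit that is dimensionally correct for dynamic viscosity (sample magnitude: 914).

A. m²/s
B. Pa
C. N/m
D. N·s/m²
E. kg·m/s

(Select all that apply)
D

dynamic viscosity has SI base units: kg / (m * s)

Checking each option against kg / (m * s):
  A. m²/s: ✗ does not match
  B. Pa: ✗ does not match
  C. N/m: ✗ does not match
  D. N·s/m²: ✓ matches
  E. kg·m/s: ✗ does not match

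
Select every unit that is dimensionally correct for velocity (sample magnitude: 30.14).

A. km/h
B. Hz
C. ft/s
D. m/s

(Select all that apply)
A, C, D

velocity has SI base units: m / s

Checking each option against m / s:
  A. km/h: ✓ matches
  B. Hz: ✗ does not match
  C. ft/s: ✓ matches
  D. m/s: ✓ matches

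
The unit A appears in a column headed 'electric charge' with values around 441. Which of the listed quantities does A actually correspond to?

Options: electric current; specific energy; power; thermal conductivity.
electric current

electric charge should have units dimensionally equivalent to A * s (e.g. C).
The given unit 'A' reduces to A. Of the listed options, that is the dimensionality of electric current.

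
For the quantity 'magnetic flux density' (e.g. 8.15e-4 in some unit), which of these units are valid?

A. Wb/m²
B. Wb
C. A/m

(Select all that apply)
A

magnetic flux density has SI base units: kg / (A * s^2)

Checking each option against kg / (A * s^2):
  A. Wb/m²: ✓ matches
  B. Wb: ✗ does not match
  C. A/m: ✗ does not match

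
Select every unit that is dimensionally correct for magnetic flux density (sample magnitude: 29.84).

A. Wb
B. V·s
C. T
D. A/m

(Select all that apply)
C

magnetic flux density has SI base units: kg / (A * s^2)

Checking each option against kg / (A * s^2):
  A. Wb: ✗ does not match
  B. V·s: ✗ does not match
  C. T: ✓ matches
  D. A/m: ✗ does not match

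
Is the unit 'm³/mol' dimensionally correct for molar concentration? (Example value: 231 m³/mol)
No

molar concentration has SI base units: mol / m^3
m³/mol does NOT reduce to mol / m^3; a valid unit for molar concentration would be e.g. mol/m³.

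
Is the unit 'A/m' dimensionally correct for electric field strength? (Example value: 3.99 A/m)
No

electric field strength has SI base units: kg * m / (A * s^3)
A/m does NOT reduce to kg * m / (A * s^3); a valid unit for electric field strength would be e.g. V/m.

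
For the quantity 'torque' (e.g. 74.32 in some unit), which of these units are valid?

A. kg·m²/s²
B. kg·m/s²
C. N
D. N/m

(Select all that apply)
A

torque has SI base units: kg * m^2 / s^2

Checking each option against kg * m^2 / s^2:
  A. kg·m²/s²: ✓ matches
  B. kg·m/s²: ✗ does not match
  C. N: ✗ does not match
  D. N/m: ✗ does not match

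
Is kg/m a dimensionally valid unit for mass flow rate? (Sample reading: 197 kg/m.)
No

mass flow rate has SI base units: kg / s
kg/m does NOT reduce to kg / s; a valid unit for mass flow rate would be e.g. kg/s.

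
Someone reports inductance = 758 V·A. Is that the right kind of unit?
No

inductance has SI base units: kg * m^2 / (A^2 * s^2)
V·A does NOT reduce to kg * m^2 / (A^2 * s^2); a valid unit for inductance would be e.g. H.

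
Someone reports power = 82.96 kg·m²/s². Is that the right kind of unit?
No

power has SI base units: kg * m^2 / s^3
kg·m²/s² does NOT reduce to kg * m^2 / s^3; a valid unit for power would be e.g. W.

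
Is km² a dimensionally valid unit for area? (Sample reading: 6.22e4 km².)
Yes

area has SI base units: m^2
km² reduces to the same SI base units, so it is a valid unit for area.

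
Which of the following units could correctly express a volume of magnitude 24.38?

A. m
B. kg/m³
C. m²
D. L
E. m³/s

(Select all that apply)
D

volume has SI base units: m^3

Checking each option against m^3:
  A. m: ✗ does not match
  B. kg/m³: ✗ does not match
  C. m²: ✗ does not match
  D. L: ✓ matches
  E. m³/s: ✗ does not match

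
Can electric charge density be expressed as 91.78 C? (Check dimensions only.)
No

electric charge density has SI base units: A * s / m^3
C does NOT reduce to A * s / m^3; a valid unit for electric charge density would be e.g. C/m³.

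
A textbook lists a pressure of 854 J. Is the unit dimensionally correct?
No

pressure has SI base units: kg / (m * s^2)
J does NOT reduce to kg / (m * s^2); a valid unit for pressure would be e.g. Pa.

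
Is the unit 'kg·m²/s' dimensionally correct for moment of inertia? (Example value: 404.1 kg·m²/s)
No

moment of inertia has SI base units: kg * m^2
kg·m²/s does NOT reduce to kg * m^2; a valid unit for moment of inertia would be e.g. kg·m².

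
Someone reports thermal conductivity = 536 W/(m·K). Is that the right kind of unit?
Yes

thermal conductivity has SI base units: kg * m / (s^3 * K)
W/(m·K) reduces to the same SI base units, so it is a valid unit for thermal conductivity.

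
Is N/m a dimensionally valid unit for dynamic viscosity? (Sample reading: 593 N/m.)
No

dynamic viscosity has SI base units: kg / (m * s)
N/m does NOT reduce to kg / (m * s); a valid unit for dynamic viscosity would be e.g. Pa·s.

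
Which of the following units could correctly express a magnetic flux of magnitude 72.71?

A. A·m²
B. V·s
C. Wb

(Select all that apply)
B, C

magnetic flux has SI base units: kg * m^2 / (A * s^2)

Checking each option against kg * m^2 / (A * s^2):
  A. A·m²: ✗ does not match
  B. V·s: ✓ matches
  C. Wb: ✓ matches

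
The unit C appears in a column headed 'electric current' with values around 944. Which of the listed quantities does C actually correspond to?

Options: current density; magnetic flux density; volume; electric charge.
electric charge

electric current should have units dimensionally equivalent to A (e.g. A).
The given unit 'C' reduces to A * s. Of the listed options, that is the dimensionality of electric charge.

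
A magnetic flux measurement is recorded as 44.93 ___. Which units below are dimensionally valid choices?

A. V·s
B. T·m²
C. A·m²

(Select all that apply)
A, B

magnetic flux has SI base units: kg * m^2 / (A * s^2)

Checking each option against kg * m^2 / (A * s^2):
  A. V·s: ✓ matches
  B. T·m²: ✓ matches
  C. A·m²: ✗ does not match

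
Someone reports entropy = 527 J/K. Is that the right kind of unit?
Yes

entropy has SI base units: kg * m^2 / (s^2 * K)
J/K reduces to the same SI base units, so it is a valid unit for entropy.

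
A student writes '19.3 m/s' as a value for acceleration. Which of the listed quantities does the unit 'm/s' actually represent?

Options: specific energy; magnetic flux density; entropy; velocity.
velocity

acceleration should have units dimensionally equivalent to m / s^2 (e.g. m/s²).
The given unit 'm/s' reduces to m / s. Of the listed options, that is the dimensionality of velocity.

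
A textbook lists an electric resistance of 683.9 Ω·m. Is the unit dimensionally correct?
No

electric resistance has SI base units: kg * m^2 / (A^2 * s^3)
Ω·m does NOT reduce to kg * m^2 / (A^2 * s^3); a valid unit for electric resistance would be e.g. Ω.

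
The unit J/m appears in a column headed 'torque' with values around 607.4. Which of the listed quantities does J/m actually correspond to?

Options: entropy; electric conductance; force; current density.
force

torque should have units dimensionally equivalent to kg * m^2 / s^2 (e.g. N·m).
The given unit 'J/m' reduces to kg * m / s^2. Of the listed options, that is the dimensionality of force.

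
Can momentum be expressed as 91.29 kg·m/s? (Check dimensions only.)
Yes

momentum has SI base units: kg * m / s
kg·m/s reduces to the same SI base units, so it is a valid unit for momentum.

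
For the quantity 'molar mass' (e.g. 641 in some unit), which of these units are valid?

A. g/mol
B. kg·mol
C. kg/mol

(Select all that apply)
A, C

molar mass has SI base units: kg / mol

Checking each option against kg / mol:
  A. g/mol: ✓ matches
  B. kg·mol: ✗ does not match
  C. kg/mol: ✓ matches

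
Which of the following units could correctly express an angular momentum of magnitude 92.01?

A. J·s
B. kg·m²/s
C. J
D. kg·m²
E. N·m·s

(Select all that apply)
A, B, E

angular momentum has SI base units: kg * m^2 / s

Checking each option against kg * m^2 / s:
  A. J·s: ✓ matches
  B. kg·m²/s: ✓ matches
  C. J: ✗ does not match
  D. kg·m²: ✗ does not match
  E. N·m·s: ✓ matches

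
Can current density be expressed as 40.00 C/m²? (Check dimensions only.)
No

current density has SI base units: A / m^2
C/m² does NOT reduce to A / m^2; a valid unit for current density would be e.g. A/m².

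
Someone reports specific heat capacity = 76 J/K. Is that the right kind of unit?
No

specific heat capacity has SI base units: m^2 / (s^2 * K)
J/K does NOT reduce to m^2 / (s^2 * K); a valid unit for specific heat capacity would be e.g. J/(kg·K).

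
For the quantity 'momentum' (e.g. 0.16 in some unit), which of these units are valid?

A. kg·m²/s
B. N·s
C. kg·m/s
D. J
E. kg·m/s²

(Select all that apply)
B, C

momentum has SI base units: kg * m / s

Checking each option against kg * m / s:
  A. kg·m²/s: ✗ does not match
  B. N·s: ✓ matches
  C. kg·m/s: ✓ matches
  D. J: ✗ does not match
  E. kg·m/s²: ✗ does not match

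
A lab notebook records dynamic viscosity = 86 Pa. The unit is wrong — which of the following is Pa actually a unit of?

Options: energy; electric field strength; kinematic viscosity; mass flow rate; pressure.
pressure

dynamic viscosity should have units dimensionally equivalent to kg / (m * s) (e.g. Pa·s).
The given unit 'Pa' reduces to kg / (m * s^2). Of the listed options, that is the dimensionality of pressure.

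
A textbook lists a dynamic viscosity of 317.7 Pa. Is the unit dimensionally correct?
No

dynamic viscosity has SI base units: kg / (m * s)
Pa does NOT reduce to kg / (m * s); a valid unit for dynamic viscosity would be e.g. Pa·s.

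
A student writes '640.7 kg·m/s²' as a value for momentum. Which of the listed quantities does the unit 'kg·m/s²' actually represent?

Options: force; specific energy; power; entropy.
force

momentum should have units dimensionally equivalent to kg * m / s (e.g. kg·m/s).
The given unit 'kg·m/s²' reduces to kg * m / s^2. Of the listed options, that is the dimensionality of force.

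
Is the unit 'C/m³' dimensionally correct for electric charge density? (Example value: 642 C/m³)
Yes

electric charge density has SI base units: A * s / m^3
C/m³ reduces to the same SI base units, so it is a valid unit for electric charge density.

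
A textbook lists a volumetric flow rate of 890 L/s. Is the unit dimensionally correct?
Yes

volumetric flow rate has SI base units: m^3 / s
L/s reduces to the same SI base units, so it is a valid unit for volumetric flow rate.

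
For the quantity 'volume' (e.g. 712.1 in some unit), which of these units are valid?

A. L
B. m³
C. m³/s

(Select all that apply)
A, B

volume has SI base units: m^3

Checking each option against m^3:
  A. L: ✓ matches
  B. m³: ✓ matches
  C. m³/s: ✗ does not match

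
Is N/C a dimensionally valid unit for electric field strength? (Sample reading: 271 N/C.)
Yes

electric field strength has SI base units: kg * m / (A * s^3)
N/C reduces to the same SI base units, so it is a valid unit for electric field strength.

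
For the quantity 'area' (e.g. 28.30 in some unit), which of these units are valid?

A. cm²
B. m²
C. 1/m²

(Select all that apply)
A, B

area has SI base units: m^2

Checking each option against m^2:
  A. cm²: ✓ matches
  B. m²: ✓ matches
  C. 1/m²: ✗ does not match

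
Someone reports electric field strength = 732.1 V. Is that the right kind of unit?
No

electric field strength has SI base units: kg * m / (A * s^3)
V does NOT reduce to kg * m / (A * s^3); a valid unit for electric field strength would be e.g. V/m.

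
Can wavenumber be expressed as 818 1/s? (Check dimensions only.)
No

wavenumber has SI base units: 1 / m
1/s does NOT reduce to 1 / m; a valid unit for wavenumber would be e.g. 1/m.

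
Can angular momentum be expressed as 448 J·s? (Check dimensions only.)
Yes

angular momentum has SI base units: kg * m^2 / s
J·s reduces to the same SI base units, so it is a valid unit for angular momentum.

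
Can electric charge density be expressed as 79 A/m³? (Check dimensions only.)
No

electric charge density has SI base units: A * s / m^3
A/m³ does NOT reduce to A * s / m^3; a valid unit for electric charge density would be e.g. C/m³.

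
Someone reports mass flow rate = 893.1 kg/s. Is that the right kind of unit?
Yes

mass flow rate has SI base units: kg / s
kg/s reduces to the same SI base units, so it is a valid unit for mass flow rate.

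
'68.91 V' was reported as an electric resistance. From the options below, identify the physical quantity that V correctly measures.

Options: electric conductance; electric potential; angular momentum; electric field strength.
electric potential

electric resistance should have units dimensionally equivalent to kg * m^2 / (A^2 * s^3) (e.g. Ω).
The given unit 'V' reduces to kg * m^2 / (A * s^3). Of the listed options, that is the dimensionality of electric potential.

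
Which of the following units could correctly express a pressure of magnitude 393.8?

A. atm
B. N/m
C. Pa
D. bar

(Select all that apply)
A, C, D

pressure has SI base units: kg / (m * s^2)

Checking each option against kg / (m * s^2):
  A. atm: ✓ matches
  B. N/m: ✗ does not match
  C. Pa: ✓ matches
  D. bar: ✓ matches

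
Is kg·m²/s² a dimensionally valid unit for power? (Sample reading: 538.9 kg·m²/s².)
No

power has SI base units: kg * m^2 / s^3
kg·m²/s² does NOT reduce to kg * m^2 / s^3; a valid unit for power would be e.g. W.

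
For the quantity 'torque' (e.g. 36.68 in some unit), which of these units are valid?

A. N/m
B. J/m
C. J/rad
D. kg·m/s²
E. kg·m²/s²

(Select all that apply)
C, E

torque has SI base units: kg * m^2 / s^2

Checking each option against kg * m^2 / s^2:
  A. N/m: ✗ does not match
  B. J/m: ✗ does not match
  C. J/rad: ✓ matches
  D. kg·m/s²: ✗ does not match
  E. kg·m²/s²: ✓ matches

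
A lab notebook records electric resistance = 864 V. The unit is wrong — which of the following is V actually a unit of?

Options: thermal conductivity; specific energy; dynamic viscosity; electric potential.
electric potential

electric resistance should have units dimensionally equivalent to kg * m^2 / (A^2 * s^3) (e.g. Ω).
The given unit 'V' reduces to kg * m^2 / (A * s^3). Of the listed options, that is the dimensionality of electric potential.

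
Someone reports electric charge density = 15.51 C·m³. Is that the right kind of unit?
No

electric charge density has SI base units: A * s / m^3
C·m³ does NOT reduce to A * s / m^3; a valid unit for electric charge density would be e.g. C/m³.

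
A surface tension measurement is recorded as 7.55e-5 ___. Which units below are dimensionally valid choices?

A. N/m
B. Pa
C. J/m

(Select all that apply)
A

surface tension has SI base units: kg / s^2

Checking each option against kg / s^2:
  A. N/m: ✓ matches
  B. Pa: ✗ does not match
  C. J/m: ✗ does not match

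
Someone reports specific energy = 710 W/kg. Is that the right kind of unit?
No

specific energy has SI base units: m^2 / s^2
W/kg does NOT reduce to m^2 / s^2; a valid unit for specific energy would be e.g. J/kg.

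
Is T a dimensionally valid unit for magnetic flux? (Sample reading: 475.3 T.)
No

magnetic flux has SI base units: kg * m^2 / (A * s^2)
T does NOT reduce to kg * m^2 / (A * s^2); a valid unit for magnetic flux would be e.g. Wb.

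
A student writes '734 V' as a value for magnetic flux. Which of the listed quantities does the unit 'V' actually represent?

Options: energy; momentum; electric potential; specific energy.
electric potential

magnetic flux should have units dimensionally equivalent to kg * m^2 / (A * s^2) (e.g. Wb).
The given unit 'V' reduces to kg * m^2 / (A * s^3). Of the listed options, that is the dimensionality of electric potential.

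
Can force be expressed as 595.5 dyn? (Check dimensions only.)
Yes

force has SI base units: kg * m / s^2
dyn reduces to the same SI base units, so it is a valid unit for force.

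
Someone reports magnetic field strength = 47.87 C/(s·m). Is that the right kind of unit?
Yes

magnetic field strength has SI base units: A / m
C/(s·m) reduces to the same SI base units, so it is a valid unit for magnetic field strength.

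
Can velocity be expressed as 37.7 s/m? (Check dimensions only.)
No

velocity has SI base units: m / s
s/m does NOT reduce to m / s; a valid unit for velocity would be e.g. m/s.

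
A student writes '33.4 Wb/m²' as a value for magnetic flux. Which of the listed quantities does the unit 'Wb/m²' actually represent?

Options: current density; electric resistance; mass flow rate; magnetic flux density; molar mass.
magnetic flux density

magnetic flux should have units dimensionally equivalent to kg * m^2 / (A * s^2) (e.g. Wb).
The given unit 'Wb/m²' reduces to kg / (A * s^2). Of the listed options, that is the dimensionality of magnetic flux density.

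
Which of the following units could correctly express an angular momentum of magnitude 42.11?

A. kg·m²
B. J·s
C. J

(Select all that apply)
B

angular momentum has SI base units: kg * m^2 / s

Checking each option against kg * m^2 / s:
  A. kg·m²: ✗ does not match
  B. J·s: ✓ matches
  C. J: ✗ does not match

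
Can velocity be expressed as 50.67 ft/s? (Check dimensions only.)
Yes

velocity has SI base units: m / s
ft/s reduces to the same SI base units, so it is a valid unit for velocity.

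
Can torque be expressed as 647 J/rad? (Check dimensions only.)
Yes

torque has SI base units: kg * m^2 / s^2
J/rad reduces to the same SI base units, so it is a valid unit for torque.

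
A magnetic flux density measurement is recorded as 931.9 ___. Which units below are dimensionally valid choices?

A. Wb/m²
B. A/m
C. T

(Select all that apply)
A, C

magnetic flux density has SI base units: kg / (A * s^2)

Checking each option against kg / (A * s^2):
  A. Wb/m²: ✓ matches
  B. A/m: ✗ does not match
  C. T: ✓ matches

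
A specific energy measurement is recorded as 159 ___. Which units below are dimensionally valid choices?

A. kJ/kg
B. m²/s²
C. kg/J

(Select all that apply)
A, B

specific energy has SI base units: m^2 / s^2

Checking each option against m^2 / s^2:
  A. kJ/kg: ✓ matches
  B. m²/s²: ✓ matches
  C. kg/J: ✗ does not match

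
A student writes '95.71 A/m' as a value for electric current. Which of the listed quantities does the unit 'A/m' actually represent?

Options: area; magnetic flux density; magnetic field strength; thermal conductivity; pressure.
magnetic field strength

electric current should have units dimensionally equivalent to A (e.g. A).
The given unit 'A/m' reduces to A / m. Of the listed options, that is the dimensionality of magnetic field strength.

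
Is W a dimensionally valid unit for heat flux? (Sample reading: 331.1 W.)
No

heat flux has SI base units: kg / s^3
W does NOT reduce to kg / s^3; a valid unit for heat flux would be e.g. W/m².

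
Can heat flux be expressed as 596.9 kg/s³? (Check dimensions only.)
Yes

heat flux has SI base units: kg / s^3
kg/s³ reduces to the same SI base units, so it is a valid unit for heat flux.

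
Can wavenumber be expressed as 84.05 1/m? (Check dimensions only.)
Yes

wavenumber has SI base units: 1 / m
1/m reduces to the same SI base units, so it is a valid unit for wavenumber.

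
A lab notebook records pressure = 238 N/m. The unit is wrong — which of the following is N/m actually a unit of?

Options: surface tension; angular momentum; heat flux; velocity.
surface tension

pressure should have units dimensionally equivalent to kg / (m * s^2) (e.g. Pa).
The given unit 'N/m' reduces to kg / s^2. Of the listed options, that is the dimensionality of surface tension.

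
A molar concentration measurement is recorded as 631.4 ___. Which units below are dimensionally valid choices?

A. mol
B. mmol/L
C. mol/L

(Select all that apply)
B, C

molar concentration has SI base units: mol / m^3

Checking each option against mol / m^3:
  A. mol: ✗ does not match
  B. mmol/L: ✓ matches
  C. mol/L: ✓ matches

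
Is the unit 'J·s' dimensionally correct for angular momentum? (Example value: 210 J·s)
Yes

angular momentum has SI base units: kg * m^2 / s
J·s reduces to the same SI base units, so it is a valid unit for angular momentum.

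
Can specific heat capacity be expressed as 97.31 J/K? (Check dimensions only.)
No

specific heat capacity has SI base units: m^2 / (s^2 * K)
J/K does NOT reduce to m^2 / (s^2 * K); a valid unit for specific heat capacity would be e.g. J/(kg·K).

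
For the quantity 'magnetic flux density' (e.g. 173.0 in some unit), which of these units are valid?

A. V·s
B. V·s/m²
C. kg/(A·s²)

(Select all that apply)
B, C

magnetic flux density has SI base units: kg / (A * s^2)

Checking each option against kg / (A * s^2):
  A. V·s: ✗ does not match
  B. V·s/m²: ✓ matches
  C. kg/(A·s²): ✓ matches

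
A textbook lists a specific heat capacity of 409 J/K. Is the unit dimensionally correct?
No

specific heat capacity has SI base units: m^2 / (s^2 * K)
J/K does NOT reduce to m^2 / (s^2 * K); a valid unit for specific heat capacity would be e.g. J/(kg·K).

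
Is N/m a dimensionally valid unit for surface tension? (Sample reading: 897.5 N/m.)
Yes

surface tension has SI base units: kg / s^2
N/m reduces to the same SI base units, so it is a valid unit for surface tension.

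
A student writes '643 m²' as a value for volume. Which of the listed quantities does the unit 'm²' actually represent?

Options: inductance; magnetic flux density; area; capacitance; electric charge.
area

volume should have units dimensionally equivalent to m^3 (e.g. m³).
The given unit 'm²' reduces to m^2. Of the listed options, that is the dimensionality of area.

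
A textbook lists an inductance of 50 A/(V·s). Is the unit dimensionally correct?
No

inductance has SI base units: kg * m^2 / (A^2 * s^2)
A/(V·s) does NOT reduce to kg * m^2 / (A^2 * s^2); a valid unit for inductance would be e.g. H.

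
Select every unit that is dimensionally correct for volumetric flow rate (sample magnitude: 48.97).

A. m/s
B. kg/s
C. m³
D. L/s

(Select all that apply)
D

volumetric flow rate has SI base units: m^3 / s

Checking each option against m^3 / s:
  A. m/s: ✗ does not match
  B. kg/s: ✗ does not match
  C. m³: ✗ does not match
  D. L/s: ✓ matches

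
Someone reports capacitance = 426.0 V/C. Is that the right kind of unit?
No

capacitance has SI base units: A^2 * s^4 / (kg * m^2)
V/C does NOT reduce to A^2 * s^4 / (kg * m^2); a valid unit for capacitance would be e.g. F.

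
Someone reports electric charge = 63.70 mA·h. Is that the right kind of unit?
Yes

electric charge has SI base units: A * s
mA·h reduces to the same SI base units, so it is a valid unit for electric charge.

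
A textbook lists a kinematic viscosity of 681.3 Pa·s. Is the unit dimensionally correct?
No

kinematic viscosity has SI base units: m^2 / s
Pa·s does NOT reduce to m^2 / s; a valid unit for kinematic viscosity would be e.g. m²/s.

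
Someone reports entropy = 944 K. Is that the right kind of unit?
No

entropy has SI base units: kg * m^2 / (s^2 * K)
K does NOT reduce to kg * m^2 / (s^2 * K); a valid unit for entropy would be e.g. J/K.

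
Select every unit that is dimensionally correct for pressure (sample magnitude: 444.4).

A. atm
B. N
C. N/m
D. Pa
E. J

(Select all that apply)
A, D

pressure has SI base units: kg / (m * s^2)

Checking each option against kg / (m * s^2):
  A. atm: ✓ matches
  B. N: ✗ does not match
  C. N/m: ✗ does not match
  D. Pa: ✓ matches
  E. J: ✗ does not match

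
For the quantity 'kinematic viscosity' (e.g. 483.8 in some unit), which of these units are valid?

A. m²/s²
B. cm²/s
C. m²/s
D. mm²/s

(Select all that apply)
B, C, D

kinematic viscosity has SI base units: m^2 / s

Checking each option against m^2 / s:
  A. m²/s²: ✗ does not match
  B. cm²/s: ✓ matches
  C. m²/s: ✓ matches
  D. mm²/s: ✓ matches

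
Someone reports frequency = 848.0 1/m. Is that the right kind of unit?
No

frequency has SI base units: 1 / s
1/m does NOT reduce to 1 / s; a valid unit for frequency would be e.g. Hz.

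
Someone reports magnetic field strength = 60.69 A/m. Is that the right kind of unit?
Yes

magnetic field strength has SI base units: A / m
A/m reduces to the same SI base units, so it is a valid unit for magnetic field strength.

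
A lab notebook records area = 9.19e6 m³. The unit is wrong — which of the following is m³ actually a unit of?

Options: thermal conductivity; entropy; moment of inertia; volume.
volume

area should have units dimensionally equivalent to m^2 (e.g. m²).
The given unit 'm³' reduces to m^3. Of the listed options, that is the dimensionality of volume.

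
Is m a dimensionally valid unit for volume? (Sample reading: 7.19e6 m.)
No

volume has SI base units: m^3
m does NOT reduce to m^3; a valid unit for volume would be e.g. m³.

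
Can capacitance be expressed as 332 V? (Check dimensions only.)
No

capacitance has SI base units: A^2 * s^4 / (kg * m^2)
V does NOT reduce to A^2 * s^4 / (kg * m^2); a valid unit for capacitance would be e.g. F.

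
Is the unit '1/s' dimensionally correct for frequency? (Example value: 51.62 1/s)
Yes

frequency has SI base units: 1 / s
1/s reduces to the same SI base units, so it is a valid unit for frequency.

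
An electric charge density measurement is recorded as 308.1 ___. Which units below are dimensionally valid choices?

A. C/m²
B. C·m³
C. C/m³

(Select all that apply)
C

electric charge density has SI base units: A * s / m^3

Checking each option against A * s / m^3:
  A. C/m²: ✗ does not match
  B. C·m³: ✗ does not match
  C. C/m³: ✓ matches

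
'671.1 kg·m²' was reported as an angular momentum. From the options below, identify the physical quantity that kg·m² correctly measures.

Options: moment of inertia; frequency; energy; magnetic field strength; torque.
moment of inertia

angular momentum should have units dimensionally equivalent to kg * m^2 / s (e.g. kg·m²/s).
The given unit 'kg·m²' reduces to kg * m^2. Of the listed options, that is the dimensionality of moment of inertia.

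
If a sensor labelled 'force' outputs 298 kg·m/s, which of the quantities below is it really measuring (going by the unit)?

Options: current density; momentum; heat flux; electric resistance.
momentum

force should have units dimensionally equivalent to kg * m / s^2 (e.g. N).
The given unit 'kg·m/s' reduces to kg * m / s. Of the listed options, that is the dimensionality of momentum.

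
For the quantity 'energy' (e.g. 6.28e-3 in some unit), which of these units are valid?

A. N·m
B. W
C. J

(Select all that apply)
A, C

energy has SI base units: kg * m^2 / s^2

Checking each option against kg * m^2 / s^2:
  A. N·m: ✓ matches
  B. W: ✗ does not match
  C. J: ✓ matches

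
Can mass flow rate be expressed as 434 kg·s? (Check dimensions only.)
No

mass flow rate has SI base units: kg / s
kg·s does NOT reduce to kg / s; a valid unit for mass flow rate would be e.g. kg/s.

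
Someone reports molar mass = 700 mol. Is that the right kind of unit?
No

molar mass has SI base units: kg / mol
mol does NOT reduce to kg / mol; a valid unit for molar mass would be e.g. kg/mol.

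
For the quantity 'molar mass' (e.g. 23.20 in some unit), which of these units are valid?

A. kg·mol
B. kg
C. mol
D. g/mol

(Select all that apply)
D

molar mass has SI base units: kg / mol

Checking each option against kg / mol:
  A. kg·mol: ✗ does not match
  B. kg: ✗ does not match
  C. mol: ✗ does not match
  D. g/mol: ✓ matches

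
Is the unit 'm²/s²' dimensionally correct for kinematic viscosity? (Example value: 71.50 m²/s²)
No

kinematic viscosity has SI base units: m^2 / s
m²/s² does NOT reduce to m^2 / s; a valid unit for kinematic viscosity would be e.g. m²/s.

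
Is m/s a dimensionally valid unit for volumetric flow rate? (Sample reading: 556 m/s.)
No

volumetric flow rate has SI base units: m^3 / s
m/s does NOT reduce to m^3 / s; a valid unit for volumetric flow rate would be e.g. m³/s.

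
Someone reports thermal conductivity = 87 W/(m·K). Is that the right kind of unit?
Yes

thermal conductivity has SI base units: kg * m / (s^3 * K)
W/(m·K) reduces to the same SI base units, so it is a valid unit for thermal conductivity.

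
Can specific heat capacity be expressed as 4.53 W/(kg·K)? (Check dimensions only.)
No

specific heat capacity has SI base units: m^2 / (s^2 * K)
W/(kg·K) does NOT reduce to m^2 / (s^2 * K); a valid unit for specific heat capacity would be e.g. J/(kg·K).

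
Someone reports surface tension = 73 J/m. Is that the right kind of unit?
No

surface tension has SI base units: kg / s^2
J/m does NOT reduce to kg / s^2; a valid unit for surface tension would be e.g. N/m.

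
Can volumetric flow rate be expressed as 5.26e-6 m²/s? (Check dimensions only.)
No

volumetric flow rate has SI base units: m^3 / s
m²/s does NOT reduce to m^3 / s; a valid unit for volumetric flow rate would be e.g. m³/s.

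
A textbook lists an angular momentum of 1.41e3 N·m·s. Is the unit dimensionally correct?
Yes

angular momentum has SI base units: kg * m^2 / s
N·m·s reduces to the same SI base units, so it is a valid unit for angular momentum.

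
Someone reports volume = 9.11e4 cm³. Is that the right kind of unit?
Yes

volume has SI base units: m^3
cm³ reduces to the same SI base units, so it is a valid unit for volume.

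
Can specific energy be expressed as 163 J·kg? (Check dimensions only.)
No

specific energy has SI base units: m^2 / s^2
J·kg does NOT reduce to m^2 / s^2; a valid unit for specific energy would be e.g. J/kg.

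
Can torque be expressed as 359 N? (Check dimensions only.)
No

torque has SI base units: kg * m^2 / s^2
N does NOT reduce to kg * m^2 / s^2; a valid unit for torque would be e.g. N·m.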